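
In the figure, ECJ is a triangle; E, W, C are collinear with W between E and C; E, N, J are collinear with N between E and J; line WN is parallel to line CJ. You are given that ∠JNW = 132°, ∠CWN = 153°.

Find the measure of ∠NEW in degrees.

∠NEW = 105°

1. ∠ENW = 48°  [linear pair at N on EJ]
2. ∠EWN = 27°  [linear pair at W on EC]
3. ∠NEW = 105°  [△EWN]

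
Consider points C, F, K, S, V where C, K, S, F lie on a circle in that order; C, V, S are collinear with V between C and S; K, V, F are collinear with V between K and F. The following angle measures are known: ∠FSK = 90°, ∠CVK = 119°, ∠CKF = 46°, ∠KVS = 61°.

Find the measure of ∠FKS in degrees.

1. ∠FVS = 119°  [vertical angles at V]
2. ∠CSF = 46°  [same arc CF]
3. ∠KFS = 15°  [△SVF]
4. ∠FKS = 75°  [△KSF]

∠FKS = 75°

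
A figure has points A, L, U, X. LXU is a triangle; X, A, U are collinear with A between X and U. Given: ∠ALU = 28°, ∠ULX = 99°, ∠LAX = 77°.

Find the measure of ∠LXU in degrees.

∠LXU = 32°

1. ∠LAU = 103°  [linear pair at A on XU]
2. ∠AUL = 49°  [△LAU]
3. ∠LUX = 49°  [A on ray UX]
4. ∠LXU = 32°  [△LXU]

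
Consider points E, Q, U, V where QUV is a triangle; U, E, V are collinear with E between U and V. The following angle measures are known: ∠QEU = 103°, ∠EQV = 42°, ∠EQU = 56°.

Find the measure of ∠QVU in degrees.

∠QVU = 61°

1. ∠QEV = 77°  [linear pair at E on UV]
2. ∠EVQ = 61°  [△QEV]
3. ∠QVU = 61°  [E on ray VU]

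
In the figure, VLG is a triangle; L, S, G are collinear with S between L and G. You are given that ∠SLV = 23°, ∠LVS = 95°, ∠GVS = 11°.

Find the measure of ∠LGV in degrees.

∠LGV = 51°

1. ∠LSV = 62°  [△VLS]
2. ∠GSV = 118°  [linear pair at S on LG]
3. ∠SGV = 51°  [△VSG]
4. ∠LGV = 51°  [S on ray GL]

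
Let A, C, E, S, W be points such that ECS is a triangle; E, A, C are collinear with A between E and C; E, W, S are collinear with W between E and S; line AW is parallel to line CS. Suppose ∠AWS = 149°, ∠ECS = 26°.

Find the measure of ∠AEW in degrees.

1. ∠AWE = 31°  [linear pair at W on ES]
2. ∠EAW = 26°  [AW∥CS, corresponding at A]
3. ∠AEW = 123°  [△EAW]

∠AEW = 123°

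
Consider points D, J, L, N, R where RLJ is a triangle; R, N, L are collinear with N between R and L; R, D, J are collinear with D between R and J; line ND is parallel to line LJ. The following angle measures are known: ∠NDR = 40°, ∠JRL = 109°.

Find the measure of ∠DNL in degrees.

1. ∠LJR = 40°  [ND∥LJ, corresponding at D]
2. ∠JLR = 31°  [△RLJ]
3. ∠DNR = 31°  [ND∥LJ, corresponding at N]
4. ∠DNL = 149°  [linear pair at N on RL]

∠DNL = 149°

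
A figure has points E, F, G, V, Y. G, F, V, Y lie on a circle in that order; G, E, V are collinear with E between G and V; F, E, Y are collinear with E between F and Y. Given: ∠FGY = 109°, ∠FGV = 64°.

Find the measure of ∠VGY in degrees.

∠VGY = 45°

1. ∠FVY = 71°  [cyclic GFVY, opposite ∠G+∠V]
2. ∠FYV = 64°  [same arc FV]
3. ∠VFY = 45°  [△FVY]
4. ∠VGY = 45°  [same arc VY]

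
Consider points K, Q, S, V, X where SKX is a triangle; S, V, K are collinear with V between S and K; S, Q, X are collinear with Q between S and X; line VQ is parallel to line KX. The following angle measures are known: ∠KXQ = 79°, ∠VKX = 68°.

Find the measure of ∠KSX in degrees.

1. ∠KXS = 79°  [Q on ray XS]
2. ∠SKX = 68°  [V on ray KS]
3. ∠KSX = 33°  [△SKX]

∠KSX = 33°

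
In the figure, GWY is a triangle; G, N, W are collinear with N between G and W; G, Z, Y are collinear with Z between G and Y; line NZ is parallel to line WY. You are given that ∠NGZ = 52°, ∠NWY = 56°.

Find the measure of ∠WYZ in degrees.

1. ∠WGY = 52°  [N on GW, Z on GY]
2. ∠GWY = 56°  [N on ray WG]
3. ∠GYW = 72°  [△GWY]
4. ∠WYZ = 72°  [Z on ray YG]

∠WYZ = 72°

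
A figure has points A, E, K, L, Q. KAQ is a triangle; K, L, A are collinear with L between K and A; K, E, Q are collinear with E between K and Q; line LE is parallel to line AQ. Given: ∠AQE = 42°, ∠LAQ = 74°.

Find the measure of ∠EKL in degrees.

∠EKL = 64°

1. ∠AQK = 42°  [E on ray QK]
2. ∠KAQ = 74°  [L on ray AK]
3. ∠AKQ = 64°  [△KAQ]
4. ∠EKL = 64°  [L on KA, E on KQ]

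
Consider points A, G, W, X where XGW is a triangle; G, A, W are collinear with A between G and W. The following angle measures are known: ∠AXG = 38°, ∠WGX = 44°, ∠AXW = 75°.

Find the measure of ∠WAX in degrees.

∠WAX = 82°

1. ∠AGX = 44°  [A on ray GW]
2. ∠GAX = 98°  [△XGA]
3. ∠WAX = 82°  [linear pair at A on GW]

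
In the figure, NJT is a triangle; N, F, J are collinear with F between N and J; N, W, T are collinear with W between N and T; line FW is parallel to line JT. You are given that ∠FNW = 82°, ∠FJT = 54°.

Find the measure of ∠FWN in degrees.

1. ∠JNT = 82°  [F on NJ, W on NT]
2. ∠NJT = 54°  [F on ray JN]
3. ∠JTN = 44°  [△NJT]
4. ∠FWN = 44°  [FW∥JT, corresponding at W]

∠FWN = 44°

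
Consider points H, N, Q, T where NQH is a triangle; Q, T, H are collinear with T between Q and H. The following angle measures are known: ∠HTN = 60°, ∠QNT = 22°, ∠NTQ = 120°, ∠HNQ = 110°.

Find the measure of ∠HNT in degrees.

∠HNT = 88°

1. ∠NQT = 38°  [△NQT]
2. ∠HQN = 38°  [T on ray QH]
3. ∠NHQ = 32°  [△NQH]
4. ∠NHT = 32°  [T on ray HQ]
5. ∠HNT = 88°  [△NTH]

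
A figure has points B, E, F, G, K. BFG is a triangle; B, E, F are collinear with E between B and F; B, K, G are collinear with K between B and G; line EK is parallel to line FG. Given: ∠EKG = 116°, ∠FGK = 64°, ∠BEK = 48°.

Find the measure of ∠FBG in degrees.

1. ∠BGF = 64°  [K on ray GB]
2. ∠BFG = 48°  [EK∥FG, corresponding at E]
3. ∠FBG = 68°  [△BFG]

∠FBG = 68°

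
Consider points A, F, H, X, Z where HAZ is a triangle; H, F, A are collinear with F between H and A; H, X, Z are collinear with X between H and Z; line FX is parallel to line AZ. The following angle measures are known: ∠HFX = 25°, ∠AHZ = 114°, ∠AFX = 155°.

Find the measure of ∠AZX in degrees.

1. ∠HAZ = 25°  [FX∥AZ, corresponding at F]
2. ∠AZH = 41°  [△HAZ]
3. ∠AZX = 41°  [X on ray ZH]

∠AZX = 41°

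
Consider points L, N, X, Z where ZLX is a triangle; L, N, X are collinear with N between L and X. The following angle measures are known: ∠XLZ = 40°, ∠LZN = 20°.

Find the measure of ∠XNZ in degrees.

1. ∠NLZ = 40°  [N on ray LX]
2. ∠LNZ = 120°  [△ZLN]
3. ∠XNZ = 60°  [linear pair at N on LX]

∠XNZ = 60°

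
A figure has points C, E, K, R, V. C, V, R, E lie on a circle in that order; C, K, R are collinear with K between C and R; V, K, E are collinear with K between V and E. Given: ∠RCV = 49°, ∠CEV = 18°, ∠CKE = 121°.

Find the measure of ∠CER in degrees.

∠CER = 67°

1. ∠REV = 49°  [same arc VR]
2. ∠ECR = 41°  [△CKE]
3. ∠EKR = 59°  [linear pair at K on CR]
4. ∠CRE = 72°  [△RKE]
5. ∠CER = 67°  [△CRE]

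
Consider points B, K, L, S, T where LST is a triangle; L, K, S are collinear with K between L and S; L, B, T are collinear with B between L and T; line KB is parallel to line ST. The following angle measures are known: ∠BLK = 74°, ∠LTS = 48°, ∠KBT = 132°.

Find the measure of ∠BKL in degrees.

1. ∠SLT = 74°  [K on LS, B on LT]
2. ∠LST = 58°  [△LST]
3. ∠BKL = 58°  [KB∥ST, corresponding at K]

∠BKL = 58°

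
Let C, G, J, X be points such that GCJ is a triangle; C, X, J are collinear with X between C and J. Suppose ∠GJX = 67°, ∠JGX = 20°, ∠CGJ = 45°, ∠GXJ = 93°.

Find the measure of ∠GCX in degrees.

1. ∠CJG = 67°  [X on ray JC]
2. ∠GCJ = 68°  [△GCJ]
3. ∠GCX = 68°  [X on ray CJ]

∠GCX = 68°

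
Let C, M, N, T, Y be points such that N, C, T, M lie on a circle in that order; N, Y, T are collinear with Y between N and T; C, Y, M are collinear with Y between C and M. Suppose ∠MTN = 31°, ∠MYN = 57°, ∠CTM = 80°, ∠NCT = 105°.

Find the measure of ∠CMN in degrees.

∠CMN = 49°

1. ∠MCN = 31°  [same arc NM]
2. ∠CNM = 100°  [cyclic NCTM, opposite ∠N+∠T]
3. ∠CMN = 49°  [△NCM]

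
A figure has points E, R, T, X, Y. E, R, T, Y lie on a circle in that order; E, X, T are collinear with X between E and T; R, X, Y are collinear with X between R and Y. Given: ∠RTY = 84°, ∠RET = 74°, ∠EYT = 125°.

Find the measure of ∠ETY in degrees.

1. ∠RYT = 74°  [same arc RT]
2. ∠TRY = 22°  [△RTY]
3. ∠TEY = 22°  [same arc TY]
4. ∠ETY = 33°  [△ETY]

∠ETY = 33°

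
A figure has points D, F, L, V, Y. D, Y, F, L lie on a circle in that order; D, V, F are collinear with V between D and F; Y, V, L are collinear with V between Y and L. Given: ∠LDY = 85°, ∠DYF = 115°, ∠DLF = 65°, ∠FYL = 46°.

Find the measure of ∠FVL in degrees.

∠FVL = 72°

1. ∠LFY = 95°  [cyclic DYFL, opposite ∠D+∠F]
2. ∠FDL = 46°  [same arc FL]
3. ∠FLY = 39°  [△YFL]
4. ∠DFL = 69°  [△DFL]
5. ∠FVL = 72°  [△FVL]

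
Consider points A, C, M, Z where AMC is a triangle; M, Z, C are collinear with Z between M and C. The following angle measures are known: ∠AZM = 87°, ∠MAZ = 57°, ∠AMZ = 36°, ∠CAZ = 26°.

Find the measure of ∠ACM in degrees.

1. ∠AZC = 93°  [linear pair at Z on MC]
2. ∠ACZ = 61°  [△AZC]
3. ∠ACM = 61°  [Z on ray CM]

∠ACM = 61°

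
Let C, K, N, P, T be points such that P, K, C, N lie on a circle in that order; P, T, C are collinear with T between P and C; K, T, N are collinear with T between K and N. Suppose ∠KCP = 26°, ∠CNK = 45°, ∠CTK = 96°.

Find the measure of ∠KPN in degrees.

1. ∠CKN = 58°  [△KTC]
2. ∠KCN = 77°  [△KCN]
3. ∠KPN = 103°  [cyclic PKCN, opposite ∠P+∠C]

∠KPN = 103°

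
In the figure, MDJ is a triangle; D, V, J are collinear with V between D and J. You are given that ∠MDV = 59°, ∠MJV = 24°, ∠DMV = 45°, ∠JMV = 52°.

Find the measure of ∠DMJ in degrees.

∠DMJ = 97°

1. ∠JDM = 59°  [V on ray DJ]
2. ∠DJM = 24°  [V on ray JD]
3. ∠DMJ = 97°  [△MDJ]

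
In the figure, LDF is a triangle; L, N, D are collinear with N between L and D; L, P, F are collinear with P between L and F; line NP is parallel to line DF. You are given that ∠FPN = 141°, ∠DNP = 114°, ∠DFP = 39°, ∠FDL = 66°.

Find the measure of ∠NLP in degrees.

1. ∠LPN = 39°  [linear pair at P on LF]
2. ∠LNP = 66°  [linear pair at N on LD]
3. ∠NLP = 75°  [△LNP]

∠NLP = 75°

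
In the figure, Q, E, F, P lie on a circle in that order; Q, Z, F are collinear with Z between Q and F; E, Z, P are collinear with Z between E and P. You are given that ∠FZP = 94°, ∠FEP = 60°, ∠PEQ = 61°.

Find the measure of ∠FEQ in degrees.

1. ∠FQP = 60°  [same arc FP]
2. ∠PFQ = 61°  [same arc QP]
3. ∠FPQ = 59°  [△QFP]
4. ∠FEQ = 121°  [cyclic QEFP, opposite ∠E+∠P]

∠FEQ = 121°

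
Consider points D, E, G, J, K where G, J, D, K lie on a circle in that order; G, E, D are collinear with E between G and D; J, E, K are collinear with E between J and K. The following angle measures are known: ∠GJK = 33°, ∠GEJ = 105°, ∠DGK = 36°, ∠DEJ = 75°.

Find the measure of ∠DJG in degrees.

1. ∠DGJ = 42°  [△GEJ]
2. ∠DJK = 36°  [same arc DK]
3. ∠GDJ = 69°  [△JED]
4. ∠DJG = 69°  [△GJD]

∠DJG = 69°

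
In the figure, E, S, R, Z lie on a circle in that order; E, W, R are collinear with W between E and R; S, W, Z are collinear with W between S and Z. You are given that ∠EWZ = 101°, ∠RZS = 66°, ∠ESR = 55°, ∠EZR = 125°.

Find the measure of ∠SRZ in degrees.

∠SRZ = 94°

1. ∠RWS = 101°  [vertical angles at W]
2. ∠RES = 66°  [same arc SR]
3. ∠ERS = 59°  [△ESR]
4. ∠RSZ = 20°  [△SWR]
5. ∠SRZ = 94°  [△SRZ]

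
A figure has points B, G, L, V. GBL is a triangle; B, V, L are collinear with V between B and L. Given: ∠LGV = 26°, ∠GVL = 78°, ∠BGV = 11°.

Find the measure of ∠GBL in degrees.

∠GBL = 67°

1. ∠BVG = 102°  [linear pair at V on BL]
2. ∠GBV = 67°  [△GBV]
3. ∠GBL = 67°  [V on ray BL]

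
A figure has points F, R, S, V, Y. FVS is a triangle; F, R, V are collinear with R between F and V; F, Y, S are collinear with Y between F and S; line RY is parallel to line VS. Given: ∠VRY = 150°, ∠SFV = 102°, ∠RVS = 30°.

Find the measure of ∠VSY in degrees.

∠VSY = 48°

1. ∠FVS = 30°  [R on ray VF]
2. ∠FSV = 48°  [△FVS]
3. ∠VSY = 48°  [Y on ray SF]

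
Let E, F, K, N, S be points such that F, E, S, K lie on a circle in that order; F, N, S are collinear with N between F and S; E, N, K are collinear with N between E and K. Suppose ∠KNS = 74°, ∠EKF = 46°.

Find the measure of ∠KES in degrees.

∠KES = 28°

1. ∠ENF = 74°  [vertical angles at N]
2. ∠ESF = 46°  [same arc FE]
3. ∠ENS = 106°  [linear pair at N on FS]
4. ∠KES = 28°  [△ENS]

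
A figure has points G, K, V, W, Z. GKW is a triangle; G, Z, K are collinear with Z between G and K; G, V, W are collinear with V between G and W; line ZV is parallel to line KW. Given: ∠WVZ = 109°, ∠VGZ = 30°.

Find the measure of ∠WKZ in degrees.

∠WKZ = 79°

1. ∠GVZ = 71°  [linear pair at V on GW]
2. ∠GZV = 79°  [△GZV]
3. ∠KZV = 101°  [linear pair at Z on GK]
4. ∠WKZ = 79°  [ZV∥KW, co-interior at K–Z]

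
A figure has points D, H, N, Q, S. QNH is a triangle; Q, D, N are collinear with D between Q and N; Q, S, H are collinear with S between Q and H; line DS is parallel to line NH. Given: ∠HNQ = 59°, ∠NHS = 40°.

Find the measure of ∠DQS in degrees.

1. ∠NHQ = 40°  [S on ray HQ]
2. ∠HQN = 81°  [△QNH]
3. ∠DQS = 81°  [D on QN, S on QH]

∠DQS = 81°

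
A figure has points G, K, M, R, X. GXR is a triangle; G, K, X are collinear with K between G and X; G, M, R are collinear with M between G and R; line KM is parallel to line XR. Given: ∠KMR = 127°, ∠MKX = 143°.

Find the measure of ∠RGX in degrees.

1. ∠GMK = 53°  [linear pair at M on GR]
2. ∠GKM = 37°  [linear pair at K on GX]
3. ∠KGM = 90°  [△GKM]
4. ∠RGX = 90°  [K on GX, M on GR]

∠RGX = 90°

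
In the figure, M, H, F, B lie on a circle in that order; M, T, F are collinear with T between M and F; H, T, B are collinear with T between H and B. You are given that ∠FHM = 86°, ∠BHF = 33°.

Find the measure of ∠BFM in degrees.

∠BFM = 53°

1. ∠FBM = 94°  [cyclic MHFB, opposite ∠H+∠B]
2. ∠BMF = 33°  [same arc FB]
3. ∠BFM = 53°  [△MFB]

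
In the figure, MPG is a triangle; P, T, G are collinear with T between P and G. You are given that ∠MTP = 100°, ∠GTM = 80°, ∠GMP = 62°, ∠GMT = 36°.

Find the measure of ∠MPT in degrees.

∠MPT = 54°

1. ∠MGT = 64°  [△MTG]
2. ∠MGP = 64°  [T on ray GP]
3. ∠GPM = 54°  [△MPG]
4. ∠MPT = 54°  [T on ray PG]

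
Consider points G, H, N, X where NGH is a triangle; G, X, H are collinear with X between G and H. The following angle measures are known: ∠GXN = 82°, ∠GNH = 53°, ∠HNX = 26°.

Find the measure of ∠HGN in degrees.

∠HGN = 71°

1. ∠HXN = 98°  [linear pair at X on GH]
2. ∠NHX = 56°  [△NXH]
3. ∠GHN = 56°  [X on ray HG]
4. ∠HGN = 71°  [△NGH]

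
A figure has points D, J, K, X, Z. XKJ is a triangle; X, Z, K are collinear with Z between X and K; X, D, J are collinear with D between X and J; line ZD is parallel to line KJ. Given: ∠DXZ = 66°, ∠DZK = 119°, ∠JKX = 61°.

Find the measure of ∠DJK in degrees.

∠DJK = 53°

1. ∠JXK = 66°  [Z on XK, D on XJ]
2. ∠KJX = 53°  [△XKJ]
3. ∠DJK = 53°  [D on ray JX]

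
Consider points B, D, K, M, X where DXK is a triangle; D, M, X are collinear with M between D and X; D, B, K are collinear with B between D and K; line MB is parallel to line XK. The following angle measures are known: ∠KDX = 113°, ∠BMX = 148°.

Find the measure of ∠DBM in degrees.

1. ∠BDM = 113°  [M on DX, B on DK]
2. ∠BMD = 32°  [linear pair at M on DX]
3. ∠DBM = 35°  [△DMB]

∠DBM = 35°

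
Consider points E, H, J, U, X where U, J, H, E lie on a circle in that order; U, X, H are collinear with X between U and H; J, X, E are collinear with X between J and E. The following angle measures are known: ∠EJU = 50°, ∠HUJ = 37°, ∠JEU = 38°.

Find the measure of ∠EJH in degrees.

∠EJH = 55°

1. ∠EUJ = 92°  [△UJE]
2. ∠HEJ = 37°  [same arc JH]
3. ∠EHJ = 88°  [cyclic UJHE, opposite ∠U+∠H]
4. ∠EJH = 55°  [△JHE]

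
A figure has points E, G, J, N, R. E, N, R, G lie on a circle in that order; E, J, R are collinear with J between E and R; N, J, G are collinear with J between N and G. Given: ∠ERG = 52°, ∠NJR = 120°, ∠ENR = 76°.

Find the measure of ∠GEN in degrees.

∠GEN = 92°

1. ∠ENG = 52°  [same arc EG]
2. ∠EJG = 120°  [vertical angles at J]
3. ∠EGR = 104°  [cyclic ENRG, opposite ∠N+∠G]
4. ∠GER = 24°  [△ERG]
5. ∠EGN = 36°  [△EJG]
6. ∠GEN = 92°  [△ENG]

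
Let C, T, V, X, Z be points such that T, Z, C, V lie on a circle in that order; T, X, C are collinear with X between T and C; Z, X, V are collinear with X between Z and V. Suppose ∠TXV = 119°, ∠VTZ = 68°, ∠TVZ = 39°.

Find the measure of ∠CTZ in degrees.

1. ∠CXZ = 119°  [vertical angles at X]
2. ∠TZV = 73°  [△TZV]
3. ∠TXZ = 61°  [linear pair at X on TC]
4. ∠CTZ = 46°  [△TXZ]

∠CTZ = 46°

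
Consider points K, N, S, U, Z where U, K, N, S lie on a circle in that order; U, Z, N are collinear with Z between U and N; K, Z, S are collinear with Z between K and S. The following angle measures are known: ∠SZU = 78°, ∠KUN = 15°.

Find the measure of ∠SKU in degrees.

∠SKU = 63°

1. ∠KZN = 78°  [vertical angles at Z]
2. ∠KZU = 102°  [linear pair at Z on UN]
3. ∠SKU = 63°  [△UZK]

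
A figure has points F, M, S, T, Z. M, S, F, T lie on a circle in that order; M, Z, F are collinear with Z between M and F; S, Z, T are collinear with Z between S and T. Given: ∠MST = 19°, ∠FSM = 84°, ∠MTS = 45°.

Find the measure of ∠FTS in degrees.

1. ∠MFT = 19°  [same arc MT]
2. ∠SMT = 116°  [△MST]
3. ∠FTM = 96°  [cyclic MSFT, opposite ∠S+∠T]
4. ∠FMT = 65°  [△MFT]
5. ∠SFT = 64°  [cyclic MSFT, opposite ∠M+∠F]
6. ∠FST = 65°  [same arc FT]
7. ∠FTS = 51°  [△SFT]

∠FTS = 51°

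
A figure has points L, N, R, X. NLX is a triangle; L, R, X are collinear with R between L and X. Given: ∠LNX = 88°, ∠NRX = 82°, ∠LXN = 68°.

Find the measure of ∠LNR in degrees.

∠LNR = 58°

1. ∠NLX = 24°  [△NLX]
2. ∠LRN = 98°  [linear pair at R on LX]
3. ∠NLR = 24°  [R on ray LX]
4. ∠LNR = 58°  [△NLR]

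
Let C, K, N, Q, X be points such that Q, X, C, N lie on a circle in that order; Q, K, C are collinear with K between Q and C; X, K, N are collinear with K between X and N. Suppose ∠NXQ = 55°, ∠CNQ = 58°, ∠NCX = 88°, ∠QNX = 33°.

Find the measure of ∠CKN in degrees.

1. ∠NCQ = 55°  [same arc QN]
2. ∠CQN = 67°  [△QCN]
3. ∠NKQ = 80°  [△QKN]
4. ∠CKN = 100°  [linear pair at K on QC]

∠CKN = 100°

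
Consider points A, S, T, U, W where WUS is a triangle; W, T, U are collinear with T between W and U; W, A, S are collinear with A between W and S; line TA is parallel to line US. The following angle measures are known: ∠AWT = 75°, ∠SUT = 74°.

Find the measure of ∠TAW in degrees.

∠TAW = 31°

1. ∠SWU = 75°  [T on WU, A on WS]
2. ∠SUW = 74°  [T on ray UW]
3. ∠USW = 31°  [△WUS]
4. ∠TAW = 31°  [TA∥US, corresponding at A]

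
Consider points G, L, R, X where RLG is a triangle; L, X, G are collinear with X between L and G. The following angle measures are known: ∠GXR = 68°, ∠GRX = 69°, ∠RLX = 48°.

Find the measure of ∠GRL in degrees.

∠GRL = 89°

1. ∠RGX = 43°  [△RXG]
2. ∠GLR = 48°  [X on ray LG]
3. ∠LGR = 43°  [X on ray GL]
4. ∠GRL = 89°  [△RLG]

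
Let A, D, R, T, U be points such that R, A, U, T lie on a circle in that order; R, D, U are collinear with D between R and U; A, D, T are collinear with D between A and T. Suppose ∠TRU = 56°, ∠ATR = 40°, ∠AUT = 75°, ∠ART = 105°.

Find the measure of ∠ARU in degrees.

∠ARU = 49°

1. ∠TAU = 56°  [same arc UT]
2. ∠ATU = 49°  [△AUT]
3. ∠ARU = 49°  [same arc AU]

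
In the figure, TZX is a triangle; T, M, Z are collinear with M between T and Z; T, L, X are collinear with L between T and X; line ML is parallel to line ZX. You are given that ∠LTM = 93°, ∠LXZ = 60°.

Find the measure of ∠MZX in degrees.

1. ∠XTZ = 93°  [M on TZ, L on TX]
2. ∠TXZ = 60°  [L on ray XT]
3. ∠TZX = 27°  [△TZX]
4. ∠MZX = 27°  [M on ray ZT]

∠MZX = 27°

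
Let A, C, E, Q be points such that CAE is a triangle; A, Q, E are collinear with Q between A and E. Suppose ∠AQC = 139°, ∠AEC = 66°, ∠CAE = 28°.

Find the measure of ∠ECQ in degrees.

1. ∠CQE = 41°  [linear pair at Q on AE]
2. ∠CEQ = 66°  [Q on ray EA]
3. ∠ECQ = 73°  [△CQE]

∠ECQ = 73°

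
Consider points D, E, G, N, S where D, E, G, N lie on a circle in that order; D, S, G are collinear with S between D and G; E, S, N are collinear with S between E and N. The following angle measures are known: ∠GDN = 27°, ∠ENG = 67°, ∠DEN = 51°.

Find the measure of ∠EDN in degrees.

1. ∠GEN = 27°  [same arc GN]
2. ∠EGN = 86°  [△EGN]
3. ∠EDN = 94°  [cyclic DEGN, opposite ∠D+∠G]

∠EDN = 94°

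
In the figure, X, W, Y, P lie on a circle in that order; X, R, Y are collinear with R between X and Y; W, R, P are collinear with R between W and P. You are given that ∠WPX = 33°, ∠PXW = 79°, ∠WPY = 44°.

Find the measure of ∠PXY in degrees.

∠PXY = 35°

1. ∠PYW = 101°  [cyclic XWYP, opposite ∠X+∠Y]
2. ∠PWY = 35°  [△WYP]
3. ∠PXY = 35°  [same arc YP]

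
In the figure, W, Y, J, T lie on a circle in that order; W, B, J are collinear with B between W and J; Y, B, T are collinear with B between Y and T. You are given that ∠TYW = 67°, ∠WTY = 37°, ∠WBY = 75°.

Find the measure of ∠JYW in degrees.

1. ∠JWY = 38°  [△WBY]
2. ∠WJY = 37°  [same arc WY]
3. ∠JYW = 105°  [△WYJ]

∠JYW = 105°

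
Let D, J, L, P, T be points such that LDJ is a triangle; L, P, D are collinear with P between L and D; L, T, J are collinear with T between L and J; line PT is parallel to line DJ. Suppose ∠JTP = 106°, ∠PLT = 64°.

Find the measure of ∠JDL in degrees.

1. ∠LTP = 74°  [linear pair at T on LJ]
2. ∠LPT = 42°  [△LPT]
3. ∠JDL = 42°  [PT∥DJ, corresponding at P]

∠JDL = 42°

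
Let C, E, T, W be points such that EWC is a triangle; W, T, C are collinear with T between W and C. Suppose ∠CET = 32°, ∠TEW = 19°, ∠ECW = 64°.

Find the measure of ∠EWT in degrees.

1. ∠ECT = 64°  [T on ray CW]
2. ∠CTE = 84°  [△ETC]
3. ∠ETW = 96°  [linear pair at T on WC]
4. ∠EWT = 65°  [△EWT]

∠EWT = 65°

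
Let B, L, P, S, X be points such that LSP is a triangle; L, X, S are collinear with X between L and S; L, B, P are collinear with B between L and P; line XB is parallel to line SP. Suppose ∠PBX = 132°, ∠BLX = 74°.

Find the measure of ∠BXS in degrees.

∠BXS = 122°

1. ∠LBX = 48°  [linear pair at B on LP]
2. ∠BXL = 58°  [△LXB]
3. ∠BXS = 122°  [linear pair at X on LS]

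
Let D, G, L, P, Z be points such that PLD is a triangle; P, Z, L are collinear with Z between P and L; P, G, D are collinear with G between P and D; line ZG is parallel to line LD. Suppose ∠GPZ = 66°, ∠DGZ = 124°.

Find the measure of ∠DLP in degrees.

∠DLP = 58°

1. ∠PGZ = 56°  [linear pair at G on PD]
2. ∠GZP = 58°  [△PZG]
3. ∠DLP = 58°  [ZG∥LD, corresponding at Z]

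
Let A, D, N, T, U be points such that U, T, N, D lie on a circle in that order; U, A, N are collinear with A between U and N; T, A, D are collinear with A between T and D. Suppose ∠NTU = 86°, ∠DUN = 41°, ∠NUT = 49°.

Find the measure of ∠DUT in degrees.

1. ∠NDU = 94°  [cyclic UTND, opposite ∠T+∠D]
2. ∠TNU = 45°  [△UTN]
3. ∠DNU = 45°  [△UND]
4. ∠TDU = 45°  [same arc UT]
5. ∠DTU = 45°  [same arc UD]
6. ∠DUT = 90°  [△UTD]

∠DUT = 90°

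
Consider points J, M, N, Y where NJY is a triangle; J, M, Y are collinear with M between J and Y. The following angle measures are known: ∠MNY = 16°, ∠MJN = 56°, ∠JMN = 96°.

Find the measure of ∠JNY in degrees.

1. ∠NJY = 56°  [M on ray JY]
2. ∠NMY = 84°  [linear pair at M on JY]
3. ∠MYN = 80°  [△NMY]
4. ∠JYN = 80°  [M on ray YJ]
5. ∠JNY = 44°  [△NJY]

∠JNY = 44°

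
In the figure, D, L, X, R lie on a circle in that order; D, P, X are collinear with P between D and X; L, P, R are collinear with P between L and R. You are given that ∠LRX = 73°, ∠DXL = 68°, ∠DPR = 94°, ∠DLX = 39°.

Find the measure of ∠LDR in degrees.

1. ∠LDX = 73°  [same arc LX]
2. ∠DRL = 68°  [same arc DL]
3. ∠LPX = 94°  [vertical angles at P]
4. ∠DPL = 86°  [linear pair at P on DX]
5. ∠DLR = 21°  [△DPL]
6. ∠LDR = 91°  [△DLR]

∠LDR = 91°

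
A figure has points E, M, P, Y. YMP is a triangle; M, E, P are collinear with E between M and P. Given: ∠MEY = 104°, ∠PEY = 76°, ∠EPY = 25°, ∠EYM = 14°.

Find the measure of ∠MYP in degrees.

∠MYP = 93°

1. ∠EMY = 62°  [△YME]
2. ∠MPY = 25°  [E on ray PM]
3. ∠PMY = 62°  [E on ray MP]
4. ∠MYP = 93°  [△YMP]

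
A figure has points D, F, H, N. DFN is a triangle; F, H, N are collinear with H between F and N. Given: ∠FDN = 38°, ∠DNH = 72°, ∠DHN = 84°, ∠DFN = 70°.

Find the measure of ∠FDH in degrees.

∠FDH = 14°

1. ∠DHF = 96°  [linear pair at H on FN]
2. ∠DFH = 70°  [H on ray FN]
3. ∠FDH = 14°  [△DFH]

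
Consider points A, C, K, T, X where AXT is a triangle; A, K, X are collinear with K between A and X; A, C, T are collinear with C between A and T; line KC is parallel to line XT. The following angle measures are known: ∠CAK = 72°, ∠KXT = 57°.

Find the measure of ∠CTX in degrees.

1. ∠TAX = 72°  [K on AX, C on AT]
2. ∠AXT = 57°  [K on ray XA]
3. ∠ATX = 51°  [△AXT]
4. ∠CTX = 51°  [C on ray TA]

∠CTX = 51°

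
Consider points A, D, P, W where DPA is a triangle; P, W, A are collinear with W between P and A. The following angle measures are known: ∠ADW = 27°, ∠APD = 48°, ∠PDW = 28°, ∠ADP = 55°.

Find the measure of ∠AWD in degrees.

1. ∠DPW = 48°  [W on ray PA]
2. ∠DWP = 104°  [△DPW]
3. ∠AWD = 76°  [linear pair at W on PA]

∠AWD = 76°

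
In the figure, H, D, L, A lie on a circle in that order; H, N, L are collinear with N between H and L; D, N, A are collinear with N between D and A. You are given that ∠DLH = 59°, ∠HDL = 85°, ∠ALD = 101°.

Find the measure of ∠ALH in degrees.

∠ALH = 42°

1. ∠DAH = 59°  [same arc HD]
2. ∠AHD = 79°  [cyclic HDLA, opposite ∠H+∠L]
3. ∠ADH = 42°  [△HDA]
4. ∠ALH = 42°  [same arc HA]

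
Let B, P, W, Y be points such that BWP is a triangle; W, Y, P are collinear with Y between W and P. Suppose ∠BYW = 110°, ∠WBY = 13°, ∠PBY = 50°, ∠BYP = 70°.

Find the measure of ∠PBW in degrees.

∠PBW = 63°

1. ∠BWY = 57°  [△BWY]
2. ∠BPY = 60°  [△BYP]
3. ∠BWP = 57°  [Y on ray WP]
4. ∠BPW = 60°  [Y on ray PW]
5. ∠PBW = 63°  [△BWP]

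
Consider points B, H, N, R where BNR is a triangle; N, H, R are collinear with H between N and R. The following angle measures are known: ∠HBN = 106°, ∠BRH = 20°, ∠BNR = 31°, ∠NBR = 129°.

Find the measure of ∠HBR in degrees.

∠HBR = 23°

1. ∠BNH = 31°  [H on ray NR]
2. ∠BHN = 43°  [△BNH]
3. ∠BHR = 137°  [linear pair at H on NR]
4. ∠HBR = 23°  [△BHR]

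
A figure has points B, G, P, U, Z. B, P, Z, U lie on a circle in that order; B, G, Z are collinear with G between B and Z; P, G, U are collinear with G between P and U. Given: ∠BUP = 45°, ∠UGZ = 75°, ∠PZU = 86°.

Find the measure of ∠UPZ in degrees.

1. ∠BZP = 45°  [same arc BP]
2. ∠BGP = 75°  [vertical angles at G]
3. ∠PGZ = 105°  [linear pair at G on BZ]
4. ∠UPZ = 30°  [△PGZ]

∠UPZ = 30°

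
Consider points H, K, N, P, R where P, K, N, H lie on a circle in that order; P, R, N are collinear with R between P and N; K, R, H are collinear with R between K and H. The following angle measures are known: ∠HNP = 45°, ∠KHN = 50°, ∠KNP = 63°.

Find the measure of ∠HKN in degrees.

1. ∠HRN = 85°  [△NRH]
2. ∠KHP = 63°  [same arc PK]
3. ∠HRP = 95°  [linear pair at R on PN]
4. ∠HPN = 22°  [△PRH]
5. ∠HKN = 22°  [same arc NH]

∠HKN = 22°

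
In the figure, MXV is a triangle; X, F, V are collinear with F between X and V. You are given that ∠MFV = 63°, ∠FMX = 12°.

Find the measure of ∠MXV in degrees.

∠MXV = 51°

1. ∠MFX = 117°  [linear pair at F on XV]
2. ∠FXM = 51°  [△MXF]
3. ∠MXV = 51°  [F on ray XV]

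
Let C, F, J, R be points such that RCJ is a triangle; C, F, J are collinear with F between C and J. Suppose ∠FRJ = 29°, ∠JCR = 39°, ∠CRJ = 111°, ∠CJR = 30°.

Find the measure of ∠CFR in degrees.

1. ∠FJR = 30°  [F on ray JC]
2. ∠JFR = 121°  [△RFJ]
3. ∠CFR = 59°  [linear pair at F on CJ]

∠CFR = 59°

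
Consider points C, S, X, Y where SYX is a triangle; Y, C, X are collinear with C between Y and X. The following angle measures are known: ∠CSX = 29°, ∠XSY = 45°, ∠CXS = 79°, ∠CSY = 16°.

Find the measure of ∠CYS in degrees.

∠CYS = 56°

1. ∠SCX = 72°  [△SCX]
2. ∠SCY = 108°  [linear pair at C on YX]
3. ∠CYS = 56°  [△SYC]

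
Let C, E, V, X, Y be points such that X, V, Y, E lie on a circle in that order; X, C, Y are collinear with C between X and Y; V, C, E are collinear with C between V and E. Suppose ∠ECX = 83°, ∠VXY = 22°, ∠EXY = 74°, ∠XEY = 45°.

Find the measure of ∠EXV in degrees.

∠EXV = 96°

1. ∠VEY = 22°  [same arc VY]
2. ∠EVY = 74°  [same arc YE]
3. ∠EYV = 84°  [△VYE]
4. ∠EXV = 96°  [cyclic XVYE, opposite ∠X+∠Y]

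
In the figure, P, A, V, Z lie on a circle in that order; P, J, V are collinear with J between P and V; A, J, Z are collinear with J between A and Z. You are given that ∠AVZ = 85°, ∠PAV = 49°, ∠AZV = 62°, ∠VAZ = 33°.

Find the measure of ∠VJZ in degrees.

∠VJZ = 102°

1. ∠PZV = 131°  [cyclic PAVZ, opposite ∠A+∠Z]
2. ∠VPZ = 33°  [same arc VZ]
3. ∠PVZ = 16°  [△PVZ]
4. ∠VJZ = 102°  [△VJZ]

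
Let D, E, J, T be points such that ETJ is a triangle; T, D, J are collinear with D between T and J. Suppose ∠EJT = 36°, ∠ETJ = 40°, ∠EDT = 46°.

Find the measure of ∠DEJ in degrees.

∠DEJ = 10°

1. ∠DJE = 36°  [D on ray JT]
2. ∠EDJ = 134°  [linear pair at D on TJ]
3. ∠DEJ = 10°  [△EDJ]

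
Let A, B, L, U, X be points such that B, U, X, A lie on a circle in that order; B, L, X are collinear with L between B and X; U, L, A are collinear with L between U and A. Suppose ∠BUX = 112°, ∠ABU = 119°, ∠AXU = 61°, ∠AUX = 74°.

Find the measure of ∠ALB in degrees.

1. ∠BAX = 68°  [cyclic BUXA, opposite ∠U+∠A]
2. ∠UAX = 45°  [△UXA]
3. ∠ABX = 74°  [same arc XA]
4. ∠AXB = 38°  [△BXA]
5. ∠ALX = 97°  [△XLA]
6. ∠ALB = 83°  [linear pair at L on BX]

∠ALB = 83°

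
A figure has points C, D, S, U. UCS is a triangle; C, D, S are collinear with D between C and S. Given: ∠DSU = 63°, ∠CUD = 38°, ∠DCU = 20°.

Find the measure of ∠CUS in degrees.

∠CUS = 97°

1. ∠CSU = 63°  [D on ray SC]
2. ∠SCU = 20°  [D on ray CS]
3. ∠CUS = 97°  [△UCS]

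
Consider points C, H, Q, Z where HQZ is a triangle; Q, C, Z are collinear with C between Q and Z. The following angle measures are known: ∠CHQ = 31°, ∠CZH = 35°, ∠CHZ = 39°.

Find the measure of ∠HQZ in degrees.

∠HQZ = 75°

1. ∠HCZ = 106°  [△HCZ]
2. ∠HCQ = 74°  [linear pair at C on QZ]
3. ∠CQH = 75°  [△HQC]
4. ∠HQZ = 75°  [C on ray QZ]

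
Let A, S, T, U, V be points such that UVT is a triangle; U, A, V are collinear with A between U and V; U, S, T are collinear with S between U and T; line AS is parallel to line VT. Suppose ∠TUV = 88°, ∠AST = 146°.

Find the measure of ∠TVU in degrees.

∠TVU = 58°

1. ∠AUS = 88°  [A on UV, S on UT]
2. ∠ASU = 34°  [linear pair at S on UT]
3. ∠SAU = 58°  [△UAS]
4. ∠TVU = 58°  [AS∥VT, corresponding at A]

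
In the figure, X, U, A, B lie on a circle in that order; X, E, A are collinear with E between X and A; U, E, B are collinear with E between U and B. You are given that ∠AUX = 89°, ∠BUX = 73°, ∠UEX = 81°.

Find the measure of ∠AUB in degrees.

1. ∠AXU = 26°  [△XEU]
2. ∠AEU = 99°  [linear pair at E on XA]
3. ∠UAX = 65°  [△XUA]
4. ∠AUB = 16°  [△UEA]

∠AUB = 16°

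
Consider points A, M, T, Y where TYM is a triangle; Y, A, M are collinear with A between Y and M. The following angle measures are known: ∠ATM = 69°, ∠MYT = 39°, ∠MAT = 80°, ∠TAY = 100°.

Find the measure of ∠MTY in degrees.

∠MTY = 110°

1. ∠AMT = 31°  [△TAM]
2. ∠TMY = 31°  [A on ray MY]
3. ∠MTY = 110°  [△TYM]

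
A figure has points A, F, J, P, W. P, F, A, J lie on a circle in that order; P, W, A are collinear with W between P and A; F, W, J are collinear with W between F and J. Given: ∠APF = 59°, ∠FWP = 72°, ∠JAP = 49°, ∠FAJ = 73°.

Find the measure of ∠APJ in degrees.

∠APJ = 48°

1. ∠AJF = 59°  [same arc FA]
2. ∠AFJ = 48°  [△FAJ]
3. ∠APJ = 48°  [same arc AJ]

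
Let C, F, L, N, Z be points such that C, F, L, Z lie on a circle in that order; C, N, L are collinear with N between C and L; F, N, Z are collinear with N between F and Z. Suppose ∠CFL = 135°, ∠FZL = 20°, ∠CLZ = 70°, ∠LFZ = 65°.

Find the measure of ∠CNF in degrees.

∠CNF = 90°

1. ∠FCL = 20°  [same arc FL]
2. ∠CFZ = 70°  [same arc CZ]
3. ∠CNF = 90°  [△CNF]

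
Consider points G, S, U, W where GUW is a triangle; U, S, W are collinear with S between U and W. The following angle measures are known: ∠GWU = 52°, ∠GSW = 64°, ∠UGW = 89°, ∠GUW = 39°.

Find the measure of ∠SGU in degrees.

1. ∠GSU = 116°  [linear pair at S on UW]
2. ∠GUS = 39°  [S on ray UW]
3. ∠SGU = 25°  [△GUS]

∠SGU = 25°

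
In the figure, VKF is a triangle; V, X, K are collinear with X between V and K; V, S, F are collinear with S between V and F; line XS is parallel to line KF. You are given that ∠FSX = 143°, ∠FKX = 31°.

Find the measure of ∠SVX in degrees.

∠SVX = 112°

1. ∠VSX = 37°  [linear pair at S on VF]
2. ∠FKV = 31°  [X on ray KV]
3. ∠KFV = 37°  [XS∥KF, corresponding at S]
4. ∠FVK = 112°  [△VKF]
5. ∠SVX = 112°  [X on VK, S on VF]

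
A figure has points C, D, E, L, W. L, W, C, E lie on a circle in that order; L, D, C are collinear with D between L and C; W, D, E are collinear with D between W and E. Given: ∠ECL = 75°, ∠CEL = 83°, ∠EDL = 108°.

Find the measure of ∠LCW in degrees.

∠LCW = 50°

1. ∠CLE = 22°  [△LCE]
2. ∠CDW = 108°  [vertical angles at D]
3. ∠CWE = 22°  [same arc CE]
4. ∠LCW = 50°  [△WDC]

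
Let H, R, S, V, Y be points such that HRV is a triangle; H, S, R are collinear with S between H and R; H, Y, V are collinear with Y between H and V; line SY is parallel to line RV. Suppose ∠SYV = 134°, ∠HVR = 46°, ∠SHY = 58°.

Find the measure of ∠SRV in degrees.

∠SRV = 76°

1. ∠HYS = 46°  [linear pair at Y on HV]
2. ∠HSY = 76°  [△HSY]
3. ∠RSY = 104°  [linear pair at S on HR]
4. ∠SRV = 76°  [SY∥RV, co-interior at R–S]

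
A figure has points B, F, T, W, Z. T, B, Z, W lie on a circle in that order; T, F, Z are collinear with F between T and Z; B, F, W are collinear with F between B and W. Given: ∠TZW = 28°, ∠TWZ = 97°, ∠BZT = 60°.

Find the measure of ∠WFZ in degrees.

∠WFZ = 115°

1. ∠TBW = 28°  [same arc TW]
2. ∠TBZ = 83°  [cyclic TBZW, opposite ∠B+∠W]
3. ∠BTZ = 37°  [△TBZ]
4. ∠BFT = 115°  [△TFB]
5. ∠WFZ = 115°  [vertical angles at F]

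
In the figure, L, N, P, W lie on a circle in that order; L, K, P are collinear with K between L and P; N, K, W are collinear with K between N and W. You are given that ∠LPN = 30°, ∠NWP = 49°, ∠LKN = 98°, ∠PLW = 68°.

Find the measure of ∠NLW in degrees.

1. ∠LWN = 30°  [same arc LN]
2. ∠NLP = 49°  [same arc NP]
3. ∠LNW = 33°  [△LKN]
4. ∠NLW = 117°  [△LNW]

∠NLW = 117°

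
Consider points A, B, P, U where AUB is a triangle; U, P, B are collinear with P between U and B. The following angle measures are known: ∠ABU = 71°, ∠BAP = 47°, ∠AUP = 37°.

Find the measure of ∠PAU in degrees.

1. ∠ABP = 71°  [P on ray BU]
2. ∠APB = 62°  [△APB]
3. ∠APU = 118°  [linear pair at P on UB]
4. ∠PAU = 25°  [△AUP]

∠PAU = 25°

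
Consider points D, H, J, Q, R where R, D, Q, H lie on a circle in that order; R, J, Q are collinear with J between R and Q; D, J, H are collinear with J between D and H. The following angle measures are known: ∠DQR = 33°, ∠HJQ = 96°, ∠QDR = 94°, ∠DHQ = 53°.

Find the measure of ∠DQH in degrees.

1. ∠DHR = 33°  [same arc RD]
2. ∠HJR = 84°  [linear pair at J on RQ]
3. ∠HRQ = 63°  [△RJH]
4. ∠HDQ = 63°  [same arc QH]
5. ∠DQH = 64°  [△DQH]

∠DQH = 64°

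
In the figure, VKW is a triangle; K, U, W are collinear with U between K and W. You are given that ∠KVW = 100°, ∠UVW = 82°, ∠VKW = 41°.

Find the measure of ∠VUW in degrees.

∠VUW = 59°

1. ∠KWV = 39°  [△VKW]
2. ∠UWV = 39°  [U on ray WK]
3. ∠VUW = 59°  [△VUW]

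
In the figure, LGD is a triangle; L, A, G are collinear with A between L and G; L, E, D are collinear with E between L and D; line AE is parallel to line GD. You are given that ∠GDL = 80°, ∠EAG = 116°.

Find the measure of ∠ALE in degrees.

1. ∠AEL = 80°  [AE∥GD, corresponding at E]
2. ∠EAL = 64°  [linear pair at A on LG]
3. ∠ALE = 36°  [△LAE]

∠ALE = 36°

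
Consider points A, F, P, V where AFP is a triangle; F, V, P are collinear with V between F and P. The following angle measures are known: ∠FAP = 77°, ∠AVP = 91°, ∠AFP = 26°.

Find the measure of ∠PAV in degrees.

∠PAV = 12°

1. ∠APF = 77°  [△AFP]
2. ∠APV = 77°  [V on ray PF]
3. ∠PAV = 12°  [△AVP]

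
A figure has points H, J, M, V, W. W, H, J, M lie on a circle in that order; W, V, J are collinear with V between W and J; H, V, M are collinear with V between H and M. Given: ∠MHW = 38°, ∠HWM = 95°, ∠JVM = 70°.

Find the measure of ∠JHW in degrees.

∠JHW = 61°

1. ∠HMW = 47°  [△WHM]
2. ∠HVW = 70°  [vertical angles at V]
3. ∠HJW = 47°  [same arc WH]
4. ∠HWJ = 72°  [△WVH]
5. ∠JHW = 61°  [△WHJ]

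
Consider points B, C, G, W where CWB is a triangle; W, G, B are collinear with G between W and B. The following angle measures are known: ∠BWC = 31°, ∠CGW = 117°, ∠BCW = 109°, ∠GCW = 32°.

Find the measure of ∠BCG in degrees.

1. ∠CBW = 40°  [△CWB]
2. ∠BGC = 63°  [linear pair at G on WB]
3. ∠CBG = 40°  [G on ray BW]
4. ∠BCG = 77°  [△CGB]

∠BCG = 77°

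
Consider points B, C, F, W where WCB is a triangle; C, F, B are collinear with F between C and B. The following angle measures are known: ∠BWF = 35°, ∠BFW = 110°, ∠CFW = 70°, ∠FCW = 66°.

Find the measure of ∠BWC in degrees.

∠BWC = 79°

1. ∠FBW = 35°  [△WFB]
2. ∠BCW = 66°  [F on ray CB]
3. ∠CBW = 35°  [F on ray BC]
4. ∠BWC = 79°  [△WCB]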